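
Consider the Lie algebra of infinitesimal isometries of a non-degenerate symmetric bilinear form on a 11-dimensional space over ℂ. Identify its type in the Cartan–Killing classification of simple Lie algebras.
This is so(11) with 11 odd, which has dimension 11(11-1)/2 = 55 and rank (11-1)/2 = 5. In the classification of classical Lie algebras, the orthogonal algebra so(2n+1) in an odd number of variables has type B_n; here n = 5, so the Dynkin diagram is a chain of 5 nodes with a double edge at one end; the terminal node there is the unique short simple root (B_5). Hence the type is B_5.

B_5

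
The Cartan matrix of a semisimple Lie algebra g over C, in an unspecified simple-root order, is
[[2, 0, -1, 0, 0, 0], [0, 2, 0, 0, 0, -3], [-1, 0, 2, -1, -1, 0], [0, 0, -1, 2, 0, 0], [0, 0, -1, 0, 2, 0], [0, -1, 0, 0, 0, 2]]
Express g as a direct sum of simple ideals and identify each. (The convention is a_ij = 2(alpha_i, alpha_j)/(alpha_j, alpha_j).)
type D_4 + type G_2

The diagram associated to this matrix has two connected components: the simple roots {alpha_1, alpha_3, alpha_4, alpha_5} form a chain of 2 nodes with a fork of two nodes at one end (D_4), and {alpha_2, alpha_6} form two nodes joined by a triple edge (G_2). A semisimple Lie algebra decomposes uniquely as the direct sum of simple ideals, one per connected component of its Dynkin diagram, so g ≅ D_4 ⊕ G_2 (dimension 28 + 14 = 42).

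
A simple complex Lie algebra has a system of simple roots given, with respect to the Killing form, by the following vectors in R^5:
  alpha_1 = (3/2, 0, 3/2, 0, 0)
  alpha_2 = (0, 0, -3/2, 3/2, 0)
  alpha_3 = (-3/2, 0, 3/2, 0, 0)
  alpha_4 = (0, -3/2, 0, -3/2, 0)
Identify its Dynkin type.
Compute the Cartan integers a_ij = 2(alpha_i, alpha_j)/(alpha_j, alpha_j); the resulting 4x4 Cartan matrix is
[[2, -1, 0, 0], [-1, 2, -1, -1], [0, -1, 2, 0], [0, -1, 0, 2]].
All simple roots have the same length, so the diagram is simply laced. The associated Dynkin diagram is a chain of 2 nodes with a fork of two nodes at one end (D_4), so the type is D_4 (the algebra so(8)).

type D_4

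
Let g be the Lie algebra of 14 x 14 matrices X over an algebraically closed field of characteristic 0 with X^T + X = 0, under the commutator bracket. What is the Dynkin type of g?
This is so(14) with 14 even, which has dimension 14(14-1)/2 = 91 and rank 14/2 = 7. In the classification of classical Lie algebras, the orthogonal algebra so(2n) in an even number of variables has type D_n; here n = 7, so the Dynkin diagram is a chain of 5 nodes with a fork of two nodes at one end (D_7). Hence the type is D_7.

type D_7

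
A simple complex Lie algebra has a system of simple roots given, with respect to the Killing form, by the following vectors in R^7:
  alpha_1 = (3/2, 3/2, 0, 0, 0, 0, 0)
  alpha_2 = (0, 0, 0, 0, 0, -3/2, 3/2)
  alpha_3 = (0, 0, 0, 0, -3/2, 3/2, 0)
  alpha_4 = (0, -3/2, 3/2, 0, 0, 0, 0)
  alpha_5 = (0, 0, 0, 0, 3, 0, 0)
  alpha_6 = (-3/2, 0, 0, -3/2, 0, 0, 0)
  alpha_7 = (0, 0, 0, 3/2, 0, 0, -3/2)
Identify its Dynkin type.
C_7

Compute the Cartan integers a_ij = 2(alpha_i, alpha_j)/(alpha_j, alpha_j); the resulting 7x7 Cartan matrix is
[[2, 0, 0, -1, 0, -1, 0], [0, 2, -1, 0, 0, 0, -1], [0, -1, 2, 0, -1, 0, 0], [-1, 0, 0, 2, 0, 0, 0], [0, 0, -2, 0, 2, 0, 0], [-1, 0, 0, 0, 0, 2, -1], [0, -1, 0, 0, 0, -1, 2]].
The roots have two lengths (squared-length ratio 2:1); the short ones are alpha_{1,2,3,4,6,7}. The associated Dynkin diagram is a chain of 7 nodes with a double edge at one end; the terminal node there is the unique long simple root (C_7), so the type is C_7 (the algebra sp(14)).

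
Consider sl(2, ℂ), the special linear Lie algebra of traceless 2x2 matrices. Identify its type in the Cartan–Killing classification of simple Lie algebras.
This is sl(2), which has dimension 2^2 - 1 = 3 and rank 2 - 1 = 1 (a Cartan subalgebra is the diagonal traceless matrices). In the classification of classical Lie algebras, the special linear algebra sl(n+1) has type A_n; here n = 1, so the Dynkin diagram is a chain of 1 nodes with single edges (A_1). Hence the type is A_1.

A_1 (sl(2))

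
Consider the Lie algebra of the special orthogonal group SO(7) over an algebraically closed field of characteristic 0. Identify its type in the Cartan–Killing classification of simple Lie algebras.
B3

This is so(7) with 7 odd, which has dimension 7(7-1)/2 = 21 and rank (7-1)/2 = 3. In the classification of classical Lie algebras, the orthogonal algebra so(2n+1) in an odd number of variables has type B_n; here n = 3, so the Dynkin diagram is a chain of 3 nodes with a double edge at one end; the terminal node there is the unique short simple root (B_3). Hence the type is B_3.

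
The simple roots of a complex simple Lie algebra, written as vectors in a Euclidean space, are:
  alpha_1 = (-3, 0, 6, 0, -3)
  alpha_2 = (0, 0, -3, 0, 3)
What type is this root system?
Compute the Cartan integers a_ij = 2(alpha_i, alpha_j)/(alpha_j, alpha_j); the resulting 2x2 Cartan matrix is
[[2, -3], [-1, 2]].
The roots have two lengths (squared-length ratio 3:1); the short ones are alpha_{2}. The associated Dynkin diagram is two nodes joined by a triple edge (G_2), so the type is G_2.

G_2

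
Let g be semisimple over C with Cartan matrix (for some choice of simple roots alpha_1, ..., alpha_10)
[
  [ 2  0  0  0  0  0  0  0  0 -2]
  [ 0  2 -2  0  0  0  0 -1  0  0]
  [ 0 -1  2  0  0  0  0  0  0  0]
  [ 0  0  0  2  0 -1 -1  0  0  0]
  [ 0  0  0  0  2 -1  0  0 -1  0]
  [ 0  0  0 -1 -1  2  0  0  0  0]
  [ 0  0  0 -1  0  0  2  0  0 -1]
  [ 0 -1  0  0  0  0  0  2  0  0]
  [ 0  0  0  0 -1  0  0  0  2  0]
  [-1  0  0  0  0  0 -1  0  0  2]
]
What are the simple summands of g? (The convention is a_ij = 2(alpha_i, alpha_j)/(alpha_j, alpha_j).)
The diagram associated to this matrix has two connected components: the simple roots {alpha_2, alpha_3, alpha_8} form a chain of 3 nodes with a double edge at one end; the terminal node there is the unique short simple root (B_3), and {alpha_1, alpha_4, alpha_5, alpha_6, alpha_7, alpha_9, alpha_10} form a chain of 7 nodes with a double edge at one end; the terminal node there is the unique long simple root (C_7). A semisimple Lie algebra decomposes uniquely as the direct sum of simple ideals, one per connected component of its Dynkin diagram, so g ≅ B_3 ⊕ C_7 (dimension 21 + 105 = 126).

B3 + C7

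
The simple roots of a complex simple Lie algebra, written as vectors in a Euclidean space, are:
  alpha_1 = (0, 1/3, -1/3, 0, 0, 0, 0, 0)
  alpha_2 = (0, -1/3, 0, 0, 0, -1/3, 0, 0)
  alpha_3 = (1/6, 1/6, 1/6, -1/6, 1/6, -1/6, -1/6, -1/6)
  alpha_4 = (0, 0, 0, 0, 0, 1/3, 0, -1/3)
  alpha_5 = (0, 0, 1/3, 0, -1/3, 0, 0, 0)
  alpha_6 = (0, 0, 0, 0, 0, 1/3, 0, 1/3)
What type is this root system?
E_6

Compute the Cartan integers a_ij = 2(alpha_i, alpha_j)/(alpha_j, alpha_j); the resulting 6x6 Cartan matrix is
[[2, -1, 0, 0, -1, 0], [-1, 2, 0, -1, 0, -1], [0, 0, 2, 0, 0, -1], [0, -1, 0, 2, 0, 0], [-1, 0, 0, 0, 2, 0], [0, -1, -1, 0, 0, 2]].
All simple roots have the same length, so the diagram is simply laced. The associated Dynkin diagram is a chain of 5 nodes with one extra node attached to the third node from one end (E_6), so the type is E_6.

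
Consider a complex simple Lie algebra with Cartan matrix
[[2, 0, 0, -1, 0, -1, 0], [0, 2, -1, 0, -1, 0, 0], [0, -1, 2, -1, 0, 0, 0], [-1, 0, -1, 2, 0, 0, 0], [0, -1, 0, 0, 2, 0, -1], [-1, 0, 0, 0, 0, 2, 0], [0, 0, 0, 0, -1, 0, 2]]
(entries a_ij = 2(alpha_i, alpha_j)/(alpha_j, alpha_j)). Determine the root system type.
The matrix has rank 7 with 2's on the diagonal. Reading the off-diagonal entries as Dynkin edges (a single edge where a_ij = a_ji = -1; a double or triple edge where a_ij * a_ji = 2 or 3), the diagram is a chain of 7 nodes with single edges (A_7). One simple-root ordering that puts it in standard form is (alpha_7, alpha_5, alpha_2, alpha_3, alpha_4, alpha_1, alpha_6). So the algebra is type A_7, i.e. sl(8).

A7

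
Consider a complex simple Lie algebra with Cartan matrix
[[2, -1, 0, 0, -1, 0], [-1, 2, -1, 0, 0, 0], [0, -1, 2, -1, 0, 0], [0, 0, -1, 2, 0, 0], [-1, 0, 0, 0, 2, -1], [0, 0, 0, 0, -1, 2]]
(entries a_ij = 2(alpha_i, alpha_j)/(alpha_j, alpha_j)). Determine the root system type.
The matrix has rank 6 with 2's on the diagonal. Reading the off-diagonal entries as Dynkin edges (a single edge where a_ij = a_ji = -1; a double or triple edge where a_ij * a_ji = 2 or 3), the diagram is a chain of 6 nodes with single edges (A_6). One simple-root ordering that puts it in standard form is (alpha_6, alpha_5, alpha_1, alpha_2, alpha_3, alpha_4). So the algebra is type A_6, i.e. sl(7).

type A_6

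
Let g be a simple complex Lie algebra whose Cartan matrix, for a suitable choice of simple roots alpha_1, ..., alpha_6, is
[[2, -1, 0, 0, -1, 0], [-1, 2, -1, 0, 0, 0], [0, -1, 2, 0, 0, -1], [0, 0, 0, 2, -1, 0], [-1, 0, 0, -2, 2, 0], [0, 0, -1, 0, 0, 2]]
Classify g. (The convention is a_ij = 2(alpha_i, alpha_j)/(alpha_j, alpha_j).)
The matrix has rank 6 with 2's on the diagonal. Reading the off-diagonal entries as Dynkin edges (a single edge where a_ij = a_ji = -1; a double or triple edge where a_ij * a_ji = 2 or 3), the diagram is a chain of 6 nodes with a double edge at one end; the terminal node there is the unique short simple root (B_6). One simple-root ordering that puts it in standard form is (alpha_6, alpha_3, alpha_2, alpha_1, alpha_5, alpha_4). So the algebra is type B_6, i.e. so(13).

B_6 (so(13))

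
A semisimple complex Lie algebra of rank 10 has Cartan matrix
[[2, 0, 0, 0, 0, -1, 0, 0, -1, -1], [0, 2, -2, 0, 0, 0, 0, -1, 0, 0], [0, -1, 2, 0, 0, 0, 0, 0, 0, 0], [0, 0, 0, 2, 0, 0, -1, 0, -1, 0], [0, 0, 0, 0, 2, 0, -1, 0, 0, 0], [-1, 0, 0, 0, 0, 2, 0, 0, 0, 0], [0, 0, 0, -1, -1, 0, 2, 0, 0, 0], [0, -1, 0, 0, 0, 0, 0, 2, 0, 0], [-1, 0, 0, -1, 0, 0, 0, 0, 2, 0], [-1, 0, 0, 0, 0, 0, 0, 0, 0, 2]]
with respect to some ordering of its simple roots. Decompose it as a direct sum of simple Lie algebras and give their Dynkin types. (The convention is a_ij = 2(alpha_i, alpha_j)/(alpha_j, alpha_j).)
B_3 ⊕ D_7

The diagram associated to this matrix has two connected components: the simple roots {alpha_2, alpha_3, alpha_8} form a chain of 3 nodes with a double edge at one end; the terminal node there is the unique short simple root (B_3), and {alpha_1, alpha_4, alpha_5, alpha_6, alpha_7, alpha_9, alpha_10} form a chain of 5 nodes with a fork of two nodes at one end (D_7). A semisimple Lie algebra decomposes uniquely as the direct sum of simple ideals, one per connected component of its Dynkin diagram, so g ≅ B_3 ⊕ D_7 (dimension 21 + 91 = 112).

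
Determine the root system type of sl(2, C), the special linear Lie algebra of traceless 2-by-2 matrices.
This is sl(2), which has dimension 2^2 - 1 = 3 and rank 2 - 1 = 1 (a Cartan subalgebra is the diagonal traceless matrices). In the classification of classical Lie algebras, the special linear algebra sl(n+1) has type A_n; here n = 1, so the Dynkin diagram is a chain of 1 nodes with single edges (A_1). Hence the type is A_1.

A_1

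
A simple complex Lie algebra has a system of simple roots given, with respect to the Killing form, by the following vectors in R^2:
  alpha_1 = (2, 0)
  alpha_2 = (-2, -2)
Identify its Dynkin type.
Compute the Cartan integers a_ij = 2(alpha_i, alpha_j)/(alpha_j, alpha_j); the resulting 2x2 Cartan matrix is
[[2, -1], [-2, 2]].
The roots have two lengths (squared-length ratio 2:1); the short ones are alpha_{1}. The associated Dynkin diagram is a chain of 2 nodes with a double edge at one end; the terminal node there is the unique short simple root (B_2), so the type is B_2 (the algebra so(5)).

type B_2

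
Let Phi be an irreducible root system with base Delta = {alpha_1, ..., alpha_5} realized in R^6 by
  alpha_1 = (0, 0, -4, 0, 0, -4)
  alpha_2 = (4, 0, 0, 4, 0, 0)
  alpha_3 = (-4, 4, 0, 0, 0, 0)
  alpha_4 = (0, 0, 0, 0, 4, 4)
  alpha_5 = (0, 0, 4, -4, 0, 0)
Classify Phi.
Compute the Cartan integers a_ij = 2(alpha_i, alpha_j)/(alpha_j, alpha_j); the resulting 5x5 Cartan matrix is
[[2, 0, 0, -1, -1], [0, 2, -1, 0, -1], [0, -1, 2, 0, 0], [-1, 0, 0, 2, 0], [-1, -1, 0, 0, 2]].
All simple roots have the same length, so the diagram is simply laced. The associated Dynkin diagram is a chain of 5 nodes with single edges (A_5), so the type is A_5 (the algebra sl(6)).

A_5 (sl(6))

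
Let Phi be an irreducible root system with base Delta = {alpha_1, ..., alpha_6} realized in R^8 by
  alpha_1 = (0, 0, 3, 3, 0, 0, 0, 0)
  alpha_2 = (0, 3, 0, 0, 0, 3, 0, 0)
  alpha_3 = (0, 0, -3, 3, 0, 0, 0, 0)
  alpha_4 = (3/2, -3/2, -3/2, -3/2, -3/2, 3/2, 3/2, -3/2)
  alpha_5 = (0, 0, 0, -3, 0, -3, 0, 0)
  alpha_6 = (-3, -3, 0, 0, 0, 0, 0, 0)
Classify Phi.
E_6

Compute the Cartan integers a_ij = 2(alpha_i, alpha_j)/(alpha_j, alpha_j); the resulting 6x6 Cartan matrix is
[[2, 0, 0, -1, -1, 0], [0, 2, 0, 0, -1, -1], [0, 0, 2, 0, -1, 0], [-1, 0, 0, 2, 0, 0], [-1, -1, -1, 0, 2, 0], [0, -1, 0, 0, 0, 2]].
All simple roots have the same length, so the diagram is simply laced. The associated Dynkin diagram is a chain of 5 nodes with one extra node attached to the third node from one end (E_6), so the type is E_6.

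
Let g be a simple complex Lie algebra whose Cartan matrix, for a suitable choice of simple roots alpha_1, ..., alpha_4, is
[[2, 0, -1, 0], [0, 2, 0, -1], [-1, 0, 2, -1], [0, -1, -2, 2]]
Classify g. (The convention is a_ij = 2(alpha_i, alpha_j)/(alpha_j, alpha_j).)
F_4

The matrix has rank 4 with 2's on the diagonal. Reading the off-diagonal entries as Dynkin edges (a single edge where a_ij = a_ji = -1; a double or triple edge where a_ij * a_ji = 2 or 3), the diagram is a chain of 4 nodes with a double edge between the middle two (F_4). One simple-root ordering that puts it in standard form is (alpha_2, alpha_4, alpha_3, alpha_1). So the algebra is type F_4.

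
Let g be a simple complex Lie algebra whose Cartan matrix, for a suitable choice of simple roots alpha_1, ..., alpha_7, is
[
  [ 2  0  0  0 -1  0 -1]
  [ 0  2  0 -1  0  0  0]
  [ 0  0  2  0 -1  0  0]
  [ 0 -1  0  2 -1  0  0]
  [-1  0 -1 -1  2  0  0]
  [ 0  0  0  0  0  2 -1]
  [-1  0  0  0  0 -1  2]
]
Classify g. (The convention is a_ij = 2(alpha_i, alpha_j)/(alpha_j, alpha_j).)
The matrix has rank 7 with 2's on the diagonal. Reading the off-diagonal entries as Dynkin edges (a single edge where a_ij = a_ji = -1; a double or triple edge where a_ij * a_ji = 2 or 3), the diagram is a chain of 6 nodes with one extra node attached to the third node from one end (E_7). One simple-root ordering that puts it in standard form is (alpha_2, alpha_3, alpha_4, alpha_5, alpha_1, alpha_7, alpha_6). So the algebra is type E_7.

type E_7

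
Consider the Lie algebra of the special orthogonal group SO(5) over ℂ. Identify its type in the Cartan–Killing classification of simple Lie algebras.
This is so(5) with 5 odd, which has dimension 5(5-1)/2 = 10 and rank (5-1)/2 = 2. In the classification of classical Lie algebras, the orthogonal algebra so(2n+1) in an odd number of variables has type B_n; here n = 2, so the Dynkin diagram is a chain of 2 nodes with a double edge at one end; the terminal node there is the unique short simple root (B_2). Hence the type is B_2.

type B_2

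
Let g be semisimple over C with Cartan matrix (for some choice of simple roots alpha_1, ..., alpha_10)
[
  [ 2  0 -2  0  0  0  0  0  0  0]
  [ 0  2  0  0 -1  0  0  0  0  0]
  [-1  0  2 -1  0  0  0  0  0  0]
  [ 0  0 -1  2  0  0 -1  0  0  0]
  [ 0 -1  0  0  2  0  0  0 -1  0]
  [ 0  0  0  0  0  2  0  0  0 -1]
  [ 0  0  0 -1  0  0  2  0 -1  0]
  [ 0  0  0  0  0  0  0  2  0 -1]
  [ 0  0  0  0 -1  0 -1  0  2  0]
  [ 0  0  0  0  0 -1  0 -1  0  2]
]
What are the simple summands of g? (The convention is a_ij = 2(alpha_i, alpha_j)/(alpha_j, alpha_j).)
The diagram associated to this matrix has two connected components: the simple roots {alpha_6, alpha_8, alpha_10} form a chain of 3 nodes with single edges (A_3), and {alpha_1, alpha_2, alpha_3, alpha_4, alpha_5, alpha_7, alpha_9} form a chain of 7 nodes with a double edge at one end; the terminal node there is the unique long simple root (C_7). A semisimple Lie algebra decomposes uniquely as the direct sum of simple ideals, one per connected component of its Dynkin diagram, so g ≅ A_3 ⊕ C_7 (dimension 15 + 105 = 120).

A_3 + C_7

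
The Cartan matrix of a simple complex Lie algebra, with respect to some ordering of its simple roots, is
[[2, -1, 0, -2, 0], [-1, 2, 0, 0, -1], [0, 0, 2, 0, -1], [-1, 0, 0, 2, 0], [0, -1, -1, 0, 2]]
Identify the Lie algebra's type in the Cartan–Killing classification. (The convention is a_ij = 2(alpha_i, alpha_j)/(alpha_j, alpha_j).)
B_5

The matrix has rank 5 with 2's on the diagonal. Reading the off-diagonal entries as Dynkin edges (a single edge where a_ij = a_ji = -1; a double or triple edge where a_ij * a_ji = 2 or 3), the diagram is a chain of 5 nodes with a double edge at one end; the terminal node there is the unique short simple root (B_5). One simple-root ordering that puts it in standard form is (alpha_3, alpha_5, alpha_2, alpha_1, alpha_4). So the algebra is type B_5, i.e. so(11).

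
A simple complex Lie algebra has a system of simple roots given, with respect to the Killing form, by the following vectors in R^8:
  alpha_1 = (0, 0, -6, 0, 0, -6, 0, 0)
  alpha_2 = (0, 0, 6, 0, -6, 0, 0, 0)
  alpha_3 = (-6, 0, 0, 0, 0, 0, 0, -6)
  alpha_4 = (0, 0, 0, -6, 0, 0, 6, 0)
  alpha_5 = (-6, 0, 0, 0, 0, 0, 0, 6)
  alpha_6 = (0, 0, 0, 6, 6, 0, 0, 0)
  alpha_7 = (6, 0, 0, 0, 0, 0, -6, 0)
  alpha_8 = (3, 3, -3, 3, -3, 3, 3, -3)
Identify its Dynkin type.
E8

Compute the Cartan integers a_ij = 2(alpha_i, alpha_j)/(alpha_j, alpha_j); the resulting 8x8 Cartan matrix is
[[2, -1, 0, 0, 0, 0, 0, 0], [-1, 2, 0, 0, 0, -1, 0, 0], [0, 0, 2, 0, 0, 0, -1, 0], [0, 0, 0, 2, 0, -1, -1, 0], [0, 0, 0, 0, 2, 0, -1, -1], [0, -1, 0, -1, 0, 2, 0, 0], [0, 0, -1, -1, -1, 0, 2, 0], [0, 0, 0, 0, -1, 0, 0, 2]].
All simple roots have the same length, so the diagram is simply laced. The associated Dynkin diagram is a chain of 7 nodes with one extra node attached to the third node from one end (E_8), so the type is E_8.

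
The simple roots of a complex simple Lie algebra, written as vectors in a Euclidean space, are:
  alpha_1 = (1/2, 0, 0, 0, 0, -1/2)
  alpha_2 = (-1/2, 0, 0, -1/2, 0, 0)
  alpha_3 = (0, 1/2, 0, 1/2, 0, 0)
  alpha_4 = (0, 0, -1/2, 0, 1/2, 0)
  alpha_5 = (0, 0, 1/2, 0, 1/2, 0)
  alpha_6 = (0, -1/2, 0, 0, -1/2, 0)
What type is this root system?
Compute the Cartan integers a_ij = 2(alpha_i, alpha_j)/(alpha_j, alpha_j); the resulting 6x6 Cartan matrix is
[[2, -1, 0, 0, 0, 0], [-1, 2, -1, 0, 0, 0], [0, -1, 2, 0, 0, -1], [0, 0, 0, 2, 0, -1], [0, 0, 0, 0, 2, -1], [0, 0, -1, -1, -1, 2]].
All simple roots have the same length, so the diagram is simply laced. The associated Dynkin diagram is a chain of 4 nodes with a fork of two nodes at one end (D_6), so the type is D_6 (the algebra so(12)).

type D_6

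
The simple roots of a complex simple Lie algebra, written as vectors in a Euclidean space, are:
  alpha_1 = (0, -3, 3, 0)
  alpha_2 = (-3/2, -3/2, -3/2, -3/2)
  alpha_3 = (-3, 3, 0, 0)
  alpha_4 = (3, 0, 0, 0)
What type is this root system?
Compute the Cartan integers a_ij = 2(alpha_i, alpha_j)/(alpha_j, alpha_j); the resulting 4x4 Cartan matrix is
[[2, 0, -1, 0], [0, 2, 0, -1], [-1, 0, 2, -2], [0, -1, -1, 2]].
The roots have two lengths (squared-length ratio 2:1); the short ones are alpha_{2,4}. The associated Dynkin diagram is a chain of 4 nodes with a double edge between the middle two (F_4), so the type is F_4.

type F_4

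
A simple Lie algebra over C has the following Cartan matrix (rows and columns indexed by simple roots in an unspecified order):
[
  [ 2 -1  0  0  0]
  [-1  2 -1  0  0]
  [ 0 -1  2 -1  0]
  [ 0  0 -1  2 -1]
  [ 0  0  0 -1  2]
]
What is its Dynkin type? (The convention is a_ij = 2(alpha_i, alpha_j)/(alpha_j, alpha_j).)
type A_5

The matrix has rank 5 with 2's on the diagonal. Reading the off-diagonal entries as Dynkin edges (a single edge where a_ij = a_ji = -1; a double or triple edge where a_ij * a_ji = 2 or 3), the diagram is a chain of 5 nodes with single edges (A_5). One simple-root ordering that puts it in standard form is (alpha_1, alpha_2, alpha_3, alpha_4, alpha_5). So the algebra is type A_5, i.e. sl(6).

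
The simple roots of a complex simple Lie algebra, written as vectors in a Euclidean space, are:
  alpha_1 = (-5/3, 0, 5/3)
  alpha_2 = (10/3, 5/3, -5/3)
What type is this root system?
G_2

Compute the Cartan integers a_ij = 2(alpha_i, alpha_j)/(alpha_j, alpha_j); the resulting 2x2 Cartan matrix is
[[2, -1], [-3, 2]].
The roots have two lengths (squared-length ratio 3:1); the short ones are alpha_{1}. The associated Dynkin diagram is two nodes joined by a triple edge (G_2), so the type is G_2.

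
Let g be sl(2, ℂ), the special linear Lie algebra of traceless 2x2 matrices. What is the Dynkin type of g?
A_1

This is sl(2), which has dimension 2^2 - 1 = 3 and rank 2 - 1 = 1 (a Cartan subalgebra is the diagonal traceless matrices). In the classification of classical Lie algebras, the special linear algebra sl(n+1) has type A_n; here n = 1, so the Dynkin diagram is a chain of 1 nodes with single edges (A_1). Hence the type is A_1.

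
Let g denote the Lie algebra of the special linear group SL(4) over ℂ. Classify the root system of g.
A3

This is sl(4), which has dimension 4^2 - 1 = 15 and rank 4 - 1 = 3 (a Cartan subalgebra is the diagonal traceless matrices). In the classification of classical Lie algebras, the special linear algebra sl(n+1) has type A_n; here n = 3, so the Dynkin diagram is a chain of 3 nodes with single edges (A_3). Hence the type is A_3.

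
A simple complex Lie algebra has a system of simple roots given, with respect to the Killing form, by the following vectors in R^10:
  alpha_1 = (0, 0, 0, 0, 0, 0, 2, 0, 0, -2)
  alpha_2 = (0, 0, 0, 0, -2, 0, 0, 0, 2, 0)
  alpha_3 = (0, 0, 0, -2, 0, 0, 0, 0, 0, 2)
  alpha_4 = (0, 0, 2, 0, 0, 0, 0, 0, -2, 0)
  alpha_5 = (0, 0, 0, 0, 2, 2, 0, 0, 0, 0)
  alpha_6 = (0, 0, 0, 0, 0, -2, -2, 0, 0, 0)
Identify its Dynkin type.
A_6 (sl(7))

Compute the Cartan integers a_ij = 2(alpha_i, alpha_j)/(alpha_j, alpha_j); the resulting 6x6 Cartan matrix is
[[2, 0, -1, 0, 0, -1], [0, 2, 0, -1, -1, 0], [-1, 0, 2, 0, 0, 0], [0, -1, 0, 2, 0, 0], [0, -1, 0, 0, 2, -1], [-1, 0, 0, 0, -1, 2]].
All simple roots have the same length, so the diagram is simply laced. The associated Dynkin diagram is a chain of 6 nodes with single edges (A_6), so the type is A_6 (the algebra sl(7)).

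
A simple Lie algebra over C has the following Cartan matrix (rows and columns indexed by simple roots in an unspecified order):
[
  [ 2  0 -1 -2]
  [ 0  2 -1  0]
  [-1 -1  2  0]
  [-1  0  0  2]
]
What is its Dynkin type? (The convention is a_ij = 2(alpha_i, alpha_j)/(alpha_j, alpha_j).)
B_4 (so(9))

The matrix has rank 4 with 2's on the diagonal. Reading the off-diagonal entries as Dynkin edges (a single edge where a_ij = a_ji = -1; a double or triple edge where a_ij * a_ji = 2 or 3), the diagram is a chain of 4 nodes with a double edge at one end; the terminal node there is the unique short simple root (B_4). One simple-root ordering that puts it in standard form is (alpha_2, alpha_3, alpha_1, alpha_4). So the algebra is type B_4, i.e. so(9).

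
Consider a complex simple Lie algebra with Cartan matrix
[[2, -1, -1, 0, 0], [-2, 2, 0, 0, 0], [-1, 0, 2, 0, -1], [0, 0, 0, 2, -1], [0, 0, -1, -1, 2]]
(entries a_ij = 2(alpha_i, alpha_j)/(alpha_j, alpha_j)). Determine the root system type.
The matrix has rank 5 with 2's on the diagonal. Reading the off-diagonal entries as Dynkin edges (a single edge where a_ij = a_ji = -1; a double or triple edge where a_ij * a_ji = 2 or 3), the diagram is a chain of 5 nodes with a double edge at one end; the terminal node there is the unique long simple root (C_5). One simple-root ordering that puts it in standard form is (alpha_4, alpha_5, alpha_3, alpha_1, alpha_2). So the algebra is type C_5, i.e. sp(10).

type C_5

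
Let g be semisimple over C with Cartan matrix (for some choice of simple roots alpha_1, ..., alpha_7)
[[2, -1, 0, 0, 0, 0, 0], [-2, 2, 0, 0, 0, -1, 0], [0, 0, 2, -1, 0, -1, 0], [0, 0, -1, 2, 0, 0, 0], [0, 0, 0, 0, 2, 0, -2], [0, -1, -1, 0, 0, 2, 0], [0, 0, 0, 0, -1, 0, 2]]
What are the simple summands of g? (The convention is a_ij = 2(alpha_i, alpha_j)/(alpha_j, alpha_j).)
B_2 (so(5)) + B_5 (so(11))

The diagram associated to this matrix has two connected components: the simple roots {alpha_5, alpha_7} form a chain of 2 nodes with a double edge at one end; the terminal node there is the unique short simple root (B_2), and {alpha_1, alpha_2, alpha_3, alpha_4, alpha_6} form a chain of 5 nodes with a double edge at one end; the terminal node there is the unique short simple root (B_5). A semisimple Lie algebra decomposes uniquely as the direct sum of simple ideals, one per connected component of its Dynkin diagram, so g ≅ B_2 ⊕ B_5 (dimension 10 + 55 = 65).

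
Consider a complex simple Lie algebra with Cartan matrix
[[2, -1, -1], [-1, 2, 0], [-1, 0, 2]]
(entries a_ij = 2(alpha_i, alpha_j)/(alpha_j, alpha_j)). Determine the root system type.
The matrix has rank 3 with 2's on the diagonal. Reading the off-diagonal entries as Dynkin edges (a single edge where a_ij = a_ji = -1; a double or triple edge where a_ij * a_ji = 2 or 3), the diagram is a chain of 3 nodes with single edges (A_3). One simple-root ordering that puts it in standard form is (alpha_2, alpha_1, alpha_3). So the algebra is type A_3, i.e. sl(4).

A_3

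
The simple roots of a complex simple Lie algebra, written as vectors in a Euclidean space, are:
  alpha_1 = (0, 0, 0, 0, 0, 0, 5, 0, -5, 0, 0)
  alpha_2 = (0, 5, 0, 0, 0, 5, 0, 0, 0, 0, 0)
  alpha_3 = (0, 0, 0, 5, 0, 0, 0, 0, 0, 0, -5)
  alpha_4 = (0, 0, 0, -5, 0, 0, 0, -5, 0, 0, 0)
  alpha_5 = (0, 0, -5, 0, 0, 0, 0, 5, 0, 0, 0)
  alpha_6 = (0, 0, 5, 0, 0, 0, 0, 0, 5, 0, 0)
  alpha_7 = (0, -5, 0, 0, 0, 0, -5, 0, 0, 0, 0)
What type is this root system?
A7

Compute the Cartan integers a_ij = 2(alpha_i, alpha_j)/(alpha_j, alpha_j); the resulting 7x7 Cartan matrix is
[[2, 0, 0, 0, 0, -1, -1], [0, 2, 0, 0, 0, 0, -1], [0, 0, 2, -1, 0, 0, 0], [0, 0, -1, 2, -1, 0, 0], [0, 0, 0, -1, 2, -1, 0], [-1, 0, 0, 0, -1, 2, 0], [-1, -1, 0, 0, 0, 0, 2]].
All simple roots have the same length, so the diagram is simply laced. The associated Dynkin diagram is a chain of 7 nodes with single edges (A_7), so the type is A_7 (the algebra sl(8)).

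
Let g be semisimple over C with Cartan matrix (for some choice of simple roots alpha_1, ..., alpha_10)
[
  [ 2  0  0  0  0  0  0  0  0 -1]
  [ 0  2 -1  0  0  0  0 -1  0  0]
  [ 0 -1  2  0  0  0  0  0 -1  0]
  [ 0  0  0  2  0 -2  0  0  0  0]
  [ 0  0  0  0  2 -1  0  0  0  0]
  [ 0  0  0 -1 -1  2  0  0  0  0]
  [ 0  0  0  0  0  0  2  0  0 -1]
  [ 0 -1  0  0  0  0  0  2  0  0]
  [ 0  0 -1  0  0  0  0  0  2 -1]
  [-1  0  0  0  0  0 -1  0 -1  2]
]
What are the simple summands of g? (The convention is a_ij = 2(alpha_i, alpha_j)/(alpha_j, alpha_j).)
The diagram associated to this matrix has two connected components: the simple roots {alpha_4, alpha_5, alpha_6} form a chain of 3 nodes with a double edge at one end; the terminal node there is the unique long simple root (C_3), and {alpha_1, alpha_2, alpha_3, alpha_7, alpha_8, alpha_9, alpha_10} form a chain of 5 nodes with a fork of two nodes at one end (D_7). A semisimple Lie algebra decomposes uniquely as the direct sum of simple ideals, one per connected component of its Dynkin diagram, so g ≅ C_3 ⊕ D_7 (dimension 21 + 91 = 112).

C_3 + D_7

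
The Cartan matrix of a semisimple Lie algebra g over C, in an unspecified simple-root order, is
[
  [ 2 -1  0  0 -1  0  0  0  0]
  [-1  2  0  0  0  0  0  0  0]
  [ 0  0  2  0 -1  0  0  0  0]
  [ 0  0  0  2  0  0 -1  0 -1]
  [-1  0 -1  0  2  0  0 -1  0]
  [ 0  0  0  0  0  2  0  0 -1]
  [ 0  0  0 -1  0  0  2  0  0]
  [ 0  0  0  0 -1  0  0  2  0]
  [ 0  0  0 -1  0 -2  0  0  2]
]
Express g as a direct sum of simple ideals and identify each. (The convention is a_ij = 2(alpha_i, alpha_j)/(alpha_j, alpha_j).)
The diagram associated to this matrix has two connected components: the simple roots {alpha_4, alpha_6, alpha_7, alpha_9} form a chain of 4 nodes with a double edge at one end; the terminal node there is the unique short simple root (B_4), and {alpha_1, alpha_2, alpha_3, alpha_5, alpha_8} form a chain of 3 nodes with a fork of two nodes at one end (D_5). A semisimple Lie algebra decomposes uniquely as the direct sum of simple ideals, one per connected component of its Dynkin diagram, so g ≅ B_4 ⊕ D_5 (dimension 36 + 45 = 81).

type B_4 ⊕ type D_5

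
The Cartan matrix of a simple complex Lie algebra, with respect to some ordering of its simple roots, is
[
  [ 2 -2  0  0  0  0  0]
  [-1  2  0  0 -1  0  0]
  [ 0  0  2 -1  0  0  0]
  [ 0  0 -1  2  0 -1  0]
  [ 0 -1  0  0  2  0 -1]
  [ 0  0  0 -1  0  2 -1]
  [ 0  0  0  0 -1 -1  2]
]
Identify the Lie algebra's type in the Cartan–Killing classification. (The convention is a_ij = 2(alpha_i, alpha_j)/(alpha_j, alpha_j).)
C_7

The matrix has rank 7 with 2's on the diagonal. Reading the off-diagonal entries as Dynkin edges (a single edge where a_ij = a_ji = -1; a double or triple edge where a_ij * a_ji = 2 or 3), the diagram is a chain of 7 nodes with a double edge at one end; the terminal node there is the unique long simple root (C_7). One simple-root ordering that puts it in standard form is (alpha_3, alpha_4, alpha_6, alpha_7, alpha_5, alpha_2, alpha_1). So the algebra is type C_7, i.e. sp(14).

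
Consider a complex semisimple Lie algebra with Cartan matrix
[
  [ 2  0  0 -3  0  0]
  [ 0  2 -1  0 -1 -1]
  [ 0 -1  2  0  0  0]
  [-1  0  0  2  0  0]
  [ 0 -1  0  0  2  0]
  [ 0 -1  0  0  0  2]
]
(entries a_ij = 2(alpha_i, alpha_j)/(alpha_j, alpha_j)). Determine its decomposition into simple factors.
The diagram associated to this matrix has two connected components: the simple roots {alpha_2, alpha_3, alpha_5, alpha_6} form a chain of 2 nodes with a fork of two nodes at one end (D_4), and {alpha_1, alpha_4} form two nodes joined by a triple edge (G_2). A semisimple Lie algebra decomposes uniquely as the direct sum of simple ideals, one per connected component of its Dynkin diagram, so g ≅ D_4 ⊕ G_2 (dimension 28 + 14 = 42).

D_4 (so(8)) ⊕ G_2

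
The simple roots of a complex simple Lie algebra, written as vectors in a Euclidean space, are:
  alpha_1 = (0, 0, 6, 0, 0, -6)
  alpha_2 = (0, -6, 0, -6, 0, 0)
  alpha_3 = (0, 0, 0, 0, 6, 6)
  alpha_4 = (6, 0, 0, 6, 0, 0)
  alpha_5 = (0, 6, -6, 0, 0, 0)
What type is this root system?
type A_5

Compute the Cartan integers a_ij = 2(alpha_i, alpha_j)/(alpha_j, alpha_j); the resulting 5x5 Cartan matrix is
[[2, 0, -1, 0, -1], [0, 2, 0, -1, -1], [-1, 0, 2, 0, 0], [0, -1, 0, 2, 0], [-1, -1, 0, 0, 2]].
All simple roots have the same length, so the diagram is simply laced. The associated Dynkin diagram is a chain of 5 nodes with single edges (A_5), so the type is A_5 (the algebra sl(6)).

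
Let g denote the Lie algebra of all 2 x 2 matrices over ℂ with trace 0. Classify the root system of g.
This is sl(2), which has dimension 2^2 - 1 = 3 and rank 2 - 1 = 1 (a Cartan subalgebra is the diagonal traceless matrices). In the classification of classical Lie algebras, the special linear algebra sl(n+1) has type A_n; here n = 1, so the Dynkin diagram is a chain of 1 nodes with single edges (A_1). Hence the type is A_1.

type A_1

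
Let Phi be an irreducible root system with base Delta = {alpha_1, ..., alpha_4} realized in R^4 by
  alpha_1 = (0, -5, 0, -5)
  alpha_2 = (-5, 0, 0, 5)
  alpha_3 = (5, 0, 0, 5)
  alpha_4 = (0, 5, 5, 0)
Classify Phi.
D_4 (so(8))

Compute the Cartan integers a_ij = 2(alpha_i, alpha_j)/(alpha_j, alpha_j); the resulting 4x4 Cartan matrix is
[[2, -1, -1, -1], [-1, 2, 0, 0], [-1, 0, 2, 0], [-1, 0, 0, 2]].
All simple roots have the same length, so the diagram is simply laced. The associated Dynkin diagram is a chain of 2 nodes with a fork of two nodes at one end (D_4), so the type is D_4 (the algebra so(8)).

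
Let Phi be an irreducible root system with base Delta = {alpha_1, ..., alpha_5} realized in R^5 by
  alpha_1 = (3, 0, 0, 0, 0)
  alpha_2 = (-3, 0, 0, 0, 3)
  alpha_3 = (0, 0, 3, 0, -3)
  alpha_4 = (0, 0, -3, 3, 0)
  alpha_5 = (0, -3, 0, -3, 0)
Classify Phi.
Compute the Cartan integers a_ij = 2(alpha_i, alpha_j)/(alpha_j, alpha_j); the resulting 5x5 Cartan matrix is
[[2, -1, 0, 0, 0], [-2, 2, -1, 0, 0], [0, -1, 2, -1, 0], [0, 0, -1, 2, -1], [0, 0, 0, -1, 2]].
The roots have two lengths (squared-length ratio 2:1); the short ones are alpha_{1}. The associated Dynkin diagram is a chain of 5 nodes with a double edge at one end; the terminal node there is the unique short simple root (B_5), so the type is B_5 (the algebra so(11)).

type B_5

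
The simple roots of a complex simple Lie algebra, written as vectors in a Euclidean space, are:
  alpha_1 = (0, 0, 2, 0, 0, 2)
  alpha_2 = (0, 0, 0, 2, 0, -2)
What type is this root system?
Compute the Cartan integers a_ij = 2(alpha_i, alpha_j)/(alpha_j, alpha_j); the resulting 2x2 Cartan matrix is
[[2, -1], [-1, 2]].
All simple roots have the same length, so the diagram is simply laced. The associated Dynkin diagram is a chain of 2 nodes with single edges (A_2), so the type is A_2 (the algebra sl(3)).

A_2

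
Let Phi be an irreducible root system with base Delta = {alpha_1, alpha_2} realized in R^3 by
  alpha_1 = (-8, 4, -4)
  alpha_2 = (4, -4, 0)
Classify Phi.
G_2

Compute the Cartan integers a_ij = 2(alpha_i, alpha_j)/(alpha_j, alpha_j); the resulting 2x2 Cartan matrix is
[[2, -3], [-1, 2]].
The roots have two lengths (squared-length ratio 3:1); the short ones are alpha_{2}. The associated Dynkin diagram is two nodes joined by a triple edge (G_2), so the type is G_2.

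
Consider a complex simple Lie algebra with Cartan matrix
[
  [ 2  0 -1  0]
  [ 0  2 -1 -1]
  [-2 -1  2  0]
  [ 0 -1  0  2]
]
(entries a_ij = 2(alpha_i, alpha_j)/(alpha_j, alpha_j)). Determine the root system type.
The matrix has rank 4 with 2's on the diagonal. Reading the off-diagonal entries as Dynkin edges (a single edge where a_ij = a_ji = -1; a double or triple edge where a_ij * a_ji = 2 or 3), the diagram is a chain of 4 nodes with a double edge at one end; the terminal node there is the unique short simple root (B_4). One simple-root ordering that puts it in standard form is (alpha_4, alpha_2, alpha_3, alpha_1). So the algebra is type B_4, i.e. so(9).

B_4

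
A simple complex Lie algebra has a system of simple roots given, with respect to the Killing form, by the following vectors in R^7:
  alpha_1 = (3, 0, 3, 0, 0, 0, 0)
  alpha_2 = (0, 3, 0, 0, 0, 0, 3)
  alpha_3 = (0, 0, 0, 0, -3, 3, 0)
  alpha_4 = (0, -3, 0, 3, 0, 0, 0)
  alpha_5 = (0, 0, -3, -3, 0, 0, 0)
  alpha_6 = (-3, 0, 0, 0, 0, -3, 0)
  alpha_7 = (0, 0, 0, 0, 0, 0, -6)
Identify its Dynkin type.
C_7 (sp(14))

Compute the Cartan integers a_ij = 2(alpha_i, alpha_j)/(alpha_j, alpha_j); the resulting 7x7 Cartan matrix is
[[2, 0, 0, 0, -1, -1, 0], [0, 2, 0, -1, 0, 0, -1], [0, 0, 2, 0, 0, -1, 0], [0, -1, 0, 2, -1, 0, 0], [-1, 0, 0, -1, 2, 0, 0], [-1, 0, -1, 0, 0, 2, 0], [0, -2, 0, 0, 0, 0, 2]].
The roots have two lengths (squared-length ratio 2:1); the short ones are alpha_{1,2,3,4,5,6}. The associated Dynkin diagram is a chain of 7 nodes with a double edge at one end; the terminal node there is the unique long simple root (C_7), so the type is C_7 (the algebra sp(14)).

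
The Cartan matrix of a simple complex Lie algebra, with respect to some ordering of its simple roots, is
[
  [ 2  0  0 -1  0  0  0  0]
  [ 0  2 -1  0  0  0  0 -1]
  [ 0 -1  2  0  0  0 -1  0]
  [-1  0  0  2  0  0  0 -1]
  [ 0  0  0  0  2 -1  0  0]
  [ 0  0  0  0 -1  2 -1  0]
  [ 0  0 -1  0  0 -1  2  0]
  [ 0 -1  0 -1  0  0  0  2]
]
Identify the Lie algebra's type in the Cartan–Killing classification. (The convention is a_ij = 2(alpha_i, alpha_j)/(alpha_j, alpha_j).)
A_8 (sl(9))

The matrix has rank 8 with 2's on the diagonal. Reading the off-diagonal entries as Dynkin edges (a single edge where a_ij = a_ji = -1; a double or triple edge where a_ij * a_ji = 2 or 3), the diagram is a chain of 8 nodes with single edges (A_8). One simple-root ordering that puts it in standard form is (alpha_5, alpha_6, alpha_7, alpha_3, alpha_2, alpha_8, alpha_4, alpha_1). So the algebra is type A_8, i.e. sl(9).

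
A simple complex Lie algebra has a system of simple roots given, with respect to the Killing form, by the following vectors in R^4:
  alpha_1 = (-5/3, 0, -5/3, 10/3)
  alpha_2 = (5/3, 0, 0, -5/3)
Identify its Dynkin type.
Compute the Cartan integers a_ij = 2(alpha_i, alpha_j)/(alpha_j, alpha_j); the resulting 2x2 Cartan matrix is
[[2, -3], [-1, 2]].
The roots have two lengths (squared-length ratio 3:1); the short ones are alpha_{2}. The associated Dynkin diagram is two nodes joined by a triple edge (G_2), so the type is G_2.

type G_2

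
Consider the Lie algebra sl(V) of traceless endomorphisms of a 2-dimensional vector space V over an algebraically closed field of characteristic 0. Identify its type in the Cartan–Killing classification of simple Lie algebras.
This is sl(2), which has dimension 2^2 - 1 = 3 and rank 2 - 1 = 1 (a Cartan subalgebra is the diagonal traceless matrices). In the classification of classical Lie algebras, the special linear algebra sl(n+1) has type A_n; here n = 1, so the Dynkin diagram is a chain of 1 nodes with single edges (A_1). Hence the type is A_1.

A_1 (sl(2))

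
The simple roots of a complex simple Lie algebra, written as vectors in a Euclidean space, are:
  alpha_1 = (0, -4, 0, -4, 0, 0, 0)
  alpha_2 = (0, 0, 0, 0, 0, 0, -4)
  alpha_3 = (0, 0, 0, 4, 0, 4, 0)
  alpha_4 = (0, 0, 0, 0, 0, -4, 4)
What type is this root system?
Compute the Cartan integers a_ij = 2(alpha_i, alpha_j)/(alpha_j, alpha_j); the resulting 4x4 Cartan matrix is
[[2, 0, -1, 0], [0, 2, 0, -1], [-1, 0, 2, -1], [0, -2, -1, 2]].
The roots have two lengths (squared-length ratio 2:1); the short ones are alpha_{2}. The associated Dynkin diagram is a chain of 4 nodes with a double edge at one end; the terminal node there is the unique short simple root (B_4), so the type is B_4 (the algebra so(9)).

type B_4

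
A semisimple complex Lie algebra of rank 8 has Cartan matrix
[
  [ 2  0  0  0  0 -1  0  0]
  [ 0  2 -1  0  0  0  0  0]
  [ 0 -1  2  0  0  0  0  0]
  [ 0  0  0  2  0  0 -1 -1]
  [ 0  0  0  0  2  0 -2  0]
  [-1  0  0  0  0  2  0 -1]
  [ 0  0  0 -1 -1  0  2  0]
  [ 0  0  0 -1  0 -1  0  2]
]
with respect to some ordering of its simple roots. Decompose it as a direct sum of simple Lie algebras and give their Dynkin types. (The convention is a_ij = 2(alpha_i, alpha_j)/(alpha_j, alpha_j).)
The diagram associated to this matrix has two connected components: the simple roots {alpha_2, alpha_3} form a chain of 2 nodes with single edges (A_2), and {alpha_1, alpha_4, alpha_5, alpha_6, alpha_7, alpha_8} form a chain of 6 nodes with a double edge at one end; the terminal node there is the unique long simple root (C_6). A semisimple Lie algebra decomposes uniquely as the direct sum of simple ideals, one per connected component of its Dynkin diagram, so g ≅ A_2 ⊕ C_6 (dimension 8 + 78 = 86).

A2 ⊕ C6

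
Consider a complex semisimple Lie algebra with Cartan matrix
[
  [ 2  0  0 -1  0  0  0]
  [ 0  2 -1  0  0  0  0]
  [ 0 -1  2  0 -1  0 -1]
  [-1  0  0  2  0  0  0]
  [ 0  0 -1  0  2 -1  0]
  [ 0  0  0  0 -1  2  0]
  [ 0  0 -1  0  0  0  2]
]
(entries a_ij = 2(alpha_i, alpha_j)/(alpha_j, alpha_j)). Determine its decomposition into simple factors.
The diagram associated to this matrix has two connected components: the simple roots {alpha_1, alpha_4} form a chain of 2 nodes with single edges (A_2), and {alpha_2, alpha_3, alpha_5, alpha_6, alpha_7} form a chain of 3 nodes with a fork of two nodes at one end (D_5). A semisimple Lie algebra decomposes uniquely as the direct sum of simple ideals, one per connected component of its Dynkin diagram, so g ≅ A_2 ⊕ D_5 (dimension 8 + 45 = 53).

A2 + D5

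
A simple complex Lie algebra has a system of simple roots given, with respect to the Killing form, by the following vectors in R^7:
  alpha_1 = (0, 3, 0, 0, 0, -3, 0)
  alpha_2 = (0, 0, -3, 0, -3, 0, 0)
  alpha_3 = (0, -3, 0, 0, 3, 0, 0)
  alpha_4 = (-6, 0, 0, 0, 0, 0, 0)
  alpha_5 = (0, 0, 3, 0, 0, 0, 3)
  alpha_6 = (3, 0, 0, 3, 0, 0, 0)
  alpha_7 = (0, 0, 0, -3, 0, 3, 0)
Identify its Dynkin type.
C_7

Compute the Cartan integers a_ij = 2(alpha_i, alpha_j)/(alpha_j, alpha_j); the resulting 7x7 Cartan matrix is
[[2, 0, -1, 0, 0, 0, -1], [0, 2, -1, 0, -1, 0, 0], [-1, -1, 2, 0, 0, 0, 0], [0, 0, 0, 2, 0, -2, 0], [0, -1, 0, 0, 2, 0, 0], [0, 0, 0, -1, 0, 2, -1], [-1, 0, 0, 0, 0, -1, 2]].
The roots have two lengths (squared-length ratio 2:1); the short ones are alpha_{1,2,3,5,6,7}. The associated Dynkin diagram is a chain of 7 nodes with a double edge at one end; the terminal node there is the unique long simple root (C_7), so the type is C_7 (the algebra sp(14)).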